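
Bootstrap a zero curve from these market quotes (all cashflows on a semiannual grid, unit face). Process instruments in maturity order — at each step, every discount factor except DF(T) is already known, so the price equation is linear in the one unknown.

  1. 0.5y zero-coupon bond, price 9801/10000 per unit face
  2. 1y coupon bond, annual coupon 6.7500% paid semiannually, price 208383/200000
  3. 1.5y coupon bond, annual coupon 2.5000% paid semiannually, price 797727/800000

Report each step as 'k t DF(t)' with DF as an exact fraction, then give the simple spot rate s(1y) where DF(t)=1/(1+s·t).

step 1 [0.5y] zero: DF = P = 9801/10000 ≈ 0.980100
step 2 [1y] bond c/2=27/800: DF=(208383/200000 − 27/800·(0.980100))/(1+27/800) = 9759/10000 ≈ 0.975900
step 3 [1.5y] bond c/2=1/80: DF=(797727/800000 − 1/80·(0.980100+0.975900))/(1+1/80) = 9607/10000 ≈ 0.960700

1 1/2 9801/10000
2 1 9759/10000
3 3/2 9607/10000
s(1y) = (1/(9759/10000) − 1)/(1) = 241/9759 ≈ 2.4695%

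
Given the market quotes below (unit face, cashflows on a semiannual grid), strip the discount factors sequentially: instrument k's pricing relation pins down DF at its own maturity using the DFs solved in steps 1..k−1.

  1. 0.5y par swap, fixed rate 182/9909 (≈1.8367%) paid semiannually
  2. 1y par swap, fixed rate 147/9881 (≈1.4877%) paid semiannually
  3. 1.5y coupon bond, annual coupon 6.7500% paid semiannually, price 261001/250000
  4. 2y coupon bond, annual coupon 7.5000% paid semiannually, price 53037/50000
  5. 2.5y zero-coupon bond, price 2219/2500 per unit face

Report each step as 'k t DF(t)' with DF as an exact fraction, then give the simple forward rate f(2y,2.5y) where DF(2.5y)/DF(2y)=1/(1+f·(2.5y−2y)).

1 1/2 9909/10000
2 1 9853/10000
3 3/2 4727/5000
4 2 573/625
5 5/2 2219/2500
f(2y,2.5y) = ((573/625)/(2219/2500) − 1)/(1/2) = 146/2219 ≈ 6.5795%

step 1 [0.5y] swap r/2=91/9909: DF=(1 − 91/9909·(0))/(1+91/9909) = 9909/10000 ≈ 0.990900
step 2 [1y] swap r/2=147/19762: DF=(1 − 147/19762·(0.990900))/(1+147/19762) = 9853/10000 ≈ 0.985300
step 3 [1.5y] bond c/2=27/800: DF=(261001/250000 − 27/800·(0.990900+0.985300))/(1+27/800) = 4727/5000 ≈ 0.945400
step 4 [2y] bond c/2=3/80: DF=(53037/50000 − 3/80·(0.990900+0.985300+0.945400))/(1+3/80) = 573/625 ≈ 0.916800
step 5 [2.5y] zero: DF = P = 2219/2500 ≈ 0.887600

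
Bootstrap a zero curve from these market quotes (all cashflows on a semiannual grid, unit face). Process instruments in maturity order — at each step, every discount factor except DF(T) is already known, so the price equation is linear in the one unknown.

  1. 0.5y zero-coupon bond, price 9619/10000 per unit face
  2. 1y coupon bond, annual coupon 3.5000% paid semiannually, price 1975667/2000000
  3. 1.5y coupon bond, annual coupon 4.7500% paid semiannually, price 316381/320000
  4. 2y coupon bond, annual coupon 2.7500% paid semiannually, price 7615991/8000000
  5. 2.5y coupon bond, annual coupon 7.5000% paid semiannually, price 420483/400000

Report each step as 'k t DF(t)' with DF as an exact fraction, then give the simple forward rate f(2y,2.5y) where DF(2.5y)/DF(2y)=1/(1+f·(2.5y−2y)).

step 1 [0.5y] zero: DF = P = 9619/10000 ≈ 0.961900
step 2 [1y] bond c/2=7/400: DF=(1975667/2000000 − 7/400·(0.961900))/(1+7/400) = 9543/10000 ≈ 0.954300
step 3 [1.5y] bond c/2=19/800: DF=(316381/320000 − 19/800·(0.961900+0.954300))/(1+19/800) = 9213/10000 ≈ 0.921300
step 4 [2y] bond c/2=11/800: DF=(7615991/8000000 − 11/800·(0.961900+0.954300+0.921300))/(1+11/800) = 4503/5000 ≈ 0.900600
step 5 [2.5y] bond c/2=3/80: DF=(420483/400000 − 3/80·(0.961900+0.954300+0.921300+0.900600))/(1+3/80) = 8781/10000 ≈ 0.878100

1 1/2 9619/10000
2 1 9543/10000
3 3/2 9213/10000
4 2 4503/5000
5 5/2 8781/10000
f(2y,2.5y) = ((4503/5000)/(8781/10000) − 1)/(1/2) = 150/2927 ≈ 5.1247%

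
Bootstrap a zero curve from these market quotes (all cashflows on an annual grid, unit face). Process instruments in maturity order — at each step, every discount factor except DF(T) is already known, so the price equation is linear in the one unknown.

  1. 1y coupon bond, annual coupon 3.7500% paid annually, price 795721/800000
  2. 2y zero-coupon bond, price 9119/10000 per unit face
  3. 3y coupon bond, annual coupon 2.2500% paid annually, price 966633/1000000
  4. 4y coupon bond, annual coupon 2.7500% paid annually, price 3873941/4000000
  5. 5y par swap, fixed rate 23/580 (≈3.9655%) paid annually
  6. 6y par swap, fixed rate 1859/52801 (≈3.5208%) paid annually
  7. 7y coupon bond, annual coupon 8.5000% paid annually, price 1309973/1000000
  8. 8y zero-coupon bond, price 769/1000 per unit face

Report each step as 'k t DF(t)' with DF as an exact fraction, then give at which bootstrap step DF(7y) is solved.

step 1 [1y] bond c/1=3/80: DF=(795721/800000 − 3/80·(0))/(1+3/80) = 9587/10000 ≈ 0.958700
step 2 [2y] zero: DF = P = 9119/10000 ≈ 0.911900
step 3 [3y] bond c/1=9/400: DF=(966633/1000000 − 9/400·(0.958700+0.911900))/(1+9/400) = 4521/5000 ≈ 0.904200
step 4 [4y] bond c/1=11/400: DF=(3873941/4000000 − 11/400·(0.958700+0.911900+0.904200))/(1+11/400) = 8683/10000 ≈ 0.868300
step 5 [5y] swap r/1=23/580: DF=(1 − 23/580·(0.958700+0.911900+0.904200+0.868300))/(1+23/580) = 8229/10000 ≈ 0.822900
step 6 [6y] swap r/1=1859/52801: DF=(1 − 1859/52801·(0.958700+0.911900+0.904200+0.868300+0.822900))/(1+1859/52801) = 8141/10000 ≈ 0.814100
step 7 [7y] bond c/1=17/200: DF=(1309973/1000000 − 17/200·(0.958700+0.911900+0.904200+0.868300+0.822900+0.814100))/(1+17/200) = 7937/10000 ≈ 0.793700
step 8 [8y] zero: DF = P = 769/1000 ≈ 0.769000

1 1 9587/10000
2 2 9119/10000
3 3 4521/5000
4 4 8683/10000
5 5 8229/10000
6 6 8141/10000
7 7 7937/10000
8 8 769/1000
DF(7y) is solved at step 7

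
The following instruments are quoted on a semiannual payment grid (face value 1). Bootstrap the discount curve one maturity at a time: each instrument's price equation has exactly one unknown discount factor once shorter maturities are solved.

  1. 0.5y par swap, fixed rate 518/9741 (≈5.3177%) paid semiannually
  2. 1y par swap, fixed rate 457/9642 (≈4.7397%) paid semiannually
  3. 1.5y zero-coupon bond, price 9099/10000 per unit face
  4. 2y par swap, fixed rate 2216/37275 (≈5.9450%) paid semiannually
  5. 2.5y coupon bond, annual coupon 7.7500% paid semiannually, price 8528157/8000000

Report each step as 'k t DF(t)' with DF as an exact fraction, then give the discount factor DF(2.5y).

1 1/2 9741/10000
2 1 9543/10000
3 3/2 9099/10000
4 2 2223/2500
5 5/2 1109/1250
DF(2.5y) = 1109/1250 ≈ 0.887200

step 1 [0.5y] swap r/2=259/9741: DF=(1 − 259/9741·(0))/(1+259/9741) = 9741/10000 ≈ 0.974100
step 2 [1y] swap r/2=457/19284: DF=(1 − 457/19284·(0.974100))/(1+457/19284) = 9543/10000 ≈ 0.954300
step 3 [1.5y] zero: DF = P = 9099/10000 ≈ 0.909900
step 4 [2y] swap r/2=1108/37275: DF=(1 − 1108/37275·(0.974100+0.954300+0.909900))/(1+1108/37275) = 2223/2500 ≈ 0.889200
step 5 [2.5y] bond c/2=31/800: DF=(8528157/8000000 − 31/800·(0.974100+0.954300+0.909900+0.889200))/(1+31/800) = 1109/1250 ≈ 0.887200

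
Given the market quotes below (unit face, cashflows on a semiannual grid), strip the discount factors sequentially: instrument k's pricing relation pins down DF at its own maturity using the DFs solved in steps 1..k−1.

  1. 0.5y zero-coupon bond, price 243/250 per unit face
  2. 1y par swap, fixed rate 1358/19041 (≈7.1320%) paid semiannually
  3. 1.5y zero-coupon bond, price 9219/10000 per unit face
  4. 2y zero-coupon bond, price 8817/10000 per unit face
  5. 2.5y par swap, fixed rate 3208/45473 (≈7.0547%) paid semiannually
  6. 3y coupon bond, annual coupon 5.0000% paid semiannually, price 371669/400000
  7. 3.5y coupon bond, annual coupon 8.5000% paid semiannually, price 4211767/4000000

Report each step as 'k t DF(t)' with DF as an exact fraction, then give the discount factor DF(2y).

step 1 [0.5y] zero: DF = P = 243/250 ≈ 0.972000
step 2 [1y] swap r/2=679/19041: DF=(1 − 679/19041·(0.972000))/(1+679/19041) = 9321/10000 ≈ 0.932100
step 3 [1.5y] zero: DF = P = 9219/10000 ≈ 0.921900
step 4 [2y] zero: DF = P = 8817/10000 ≈ 0.881700
step 5 [2.5y] swap r/2=1604/45473: DF=(1 − 1604/45473·(0.972000+0.932100+0.921900+0.881700))/(1+1604/45473) = 2099/2500 ≈ 0.839600
step 6 [3y] bond c/2=1/40: DF=(371669/400000 − 1/40·(0.972000+0.932100+0.921900+0.881700+0.839600))/(1+1/40) = 1989/2500 ≈ 0.795600
step 7 [3.5y] bond c/2=17/400: DF=(4211767/4000000 − 17/400·(0.972000+0.932100+0.921900+0.881700+0.839600+0.795600))/(1+17/400) = 3961/5000 ≈ 0.792200

1 1/2 243/250
2 1 9321/10000
3 3/2 9219/10000
4 2 8817/10000
5 5/2 2099/2500
6 3 1989/2500
7 7/2 3961/5000
DF(2y) = 8817/10000 ≈ 0.881700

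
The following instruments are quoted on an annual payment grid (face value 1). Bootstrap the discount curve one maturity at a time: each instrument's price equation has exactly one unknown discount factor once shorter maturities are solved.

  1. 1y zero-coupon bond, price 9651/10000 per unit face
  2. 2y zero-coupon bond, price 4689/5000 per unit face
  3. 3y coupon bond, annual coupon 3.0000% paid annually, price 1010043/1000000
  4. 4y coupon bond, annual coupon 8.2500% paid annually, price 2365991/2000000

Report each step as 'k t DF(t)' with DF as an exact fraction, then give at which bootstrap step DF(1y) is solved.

step 1 [1y] zero: DF = P = 9651/10000 ≈ 0.965100
step 2 [2y] zero: DF = P = 4689/5000 ≈ 0.937800
step 3 [3y] bond c/1=3/100: DF=(1010043/1000000 − 3/100·(0.965100+0.937800))/(1+3/100) = 2313/2500 ≈ 0.925200
step 4 [4y] bond c/1=33/400: DF=(2365991/2000000 − 33/400·(0.965100+0.937800+0.925200))/(1+33/400) = 8773/10000 ≈ 0.877300

1 1 9651/10000
2 2 4689/5000
3 3 2313/2500
4 4 8773/10000
DF(1y) is solved at step 1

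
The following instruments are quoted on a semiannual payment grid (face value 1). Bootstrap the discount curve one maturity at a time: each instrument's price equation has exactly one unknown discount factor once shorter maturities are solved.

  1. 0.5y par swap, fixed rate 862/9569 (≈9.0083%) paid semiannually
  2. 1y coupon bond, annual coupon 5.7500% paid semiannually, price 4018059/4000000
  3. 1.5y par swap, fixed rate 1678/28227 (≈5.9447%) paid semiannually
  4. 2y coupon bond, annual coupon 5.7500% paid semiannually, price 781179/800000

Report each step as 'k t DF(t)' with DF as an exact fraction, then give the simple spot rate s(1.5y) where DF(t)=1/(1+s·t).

1 1/2 9569/10000
2 1 9497/10000
3 3/2 9161/10000
4 2 8703/10000
s(1.5y) = (1/(9161/10000) − 1)/(3/2) = 1678/27483 ≈ 6.1056%

step 1 [0.5y] swap r/2=431/9569: DF=(1 − 431/9569·(0))/(1+431/9569) = 9569/10000 ≈ 0.956900
step 2 [1y] bond c/2=23/800: DF=(4018059/4000000 − 23/800·(0.956900))/(1+23/800) = 9497/10000 ≈ 0.949700
step 3 [1.5y] swap r/2=839/28227: DF=(1 − 839/28227·(0.956900+0.949700))/(1+839/28227) = 9161/10000 ≈ 0.916100
step 4 [2y] bond c/2=23/800: DF=(781179/800000 − 23/800·(0.956900+0.949700+0.916100))/(1+23/800) = 8703/10000 ≈ 0.870300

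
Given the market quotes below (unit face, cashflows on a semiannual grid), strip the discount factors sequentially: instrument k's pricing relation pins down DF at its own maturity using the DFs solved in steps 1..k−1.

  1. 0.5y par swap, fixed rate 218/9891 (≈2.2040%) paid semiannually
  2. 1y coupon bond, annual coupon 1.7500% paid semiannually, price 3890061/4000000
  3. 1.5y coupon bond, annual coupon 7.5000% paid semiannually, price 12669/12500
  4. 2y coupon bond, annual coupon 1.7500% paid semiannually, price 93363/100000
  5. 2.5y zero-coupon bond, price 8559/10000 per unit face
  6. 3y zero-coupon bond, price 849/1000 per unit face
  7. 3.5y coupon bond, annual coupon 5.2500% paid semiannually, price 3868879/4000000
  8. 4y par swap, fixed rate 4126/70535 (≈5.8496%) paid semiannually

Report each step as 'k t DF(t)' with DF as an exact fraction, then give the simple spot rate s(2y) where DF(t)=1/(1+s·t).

1 1/2 9891/10000
2 1 1911/2000
3 3/2 4533/5000
4 2 563/625
5 5/2 8559/10000
6 3 849/1000
7 7/2 8029/10000
8 4 7937/10000
s(2y) = (1/(563/625) − 1)/(2) = 31/563 ≈ 5.5062%

step 1 [0.5y] swap r/2=109/9891: DF=(1 − 109/9891·(0))/(1+109/9891) = 9891/10000 ≈ 0.989100
step 2 [1y] bond c/2=7/800: DF=(3890061/4000000 − 7/800·(0.989100))/(1+7/800) = 1911/2000 ≈ 0.955500
step 3 [1.5y] bond c/2=3/80: DF=(12669/12500 − 3/80·(0.989100+0.955500))/(1+3/80) = 4533/5000 ≈ 0.906600
step 4 [2y] bond c/2=7/800: DF=(93363/100000 − 7/800·(0.989100+0.955500+0.906600))/(1+7/800) = 563/625 ≈ 0.900800
step 5 [2.5y] zero: DF = P = 8559/10000 ≈ 0.855900
step 6 [3y] zero: DF = P = 849/1000 ≈ 0.849000
step 7 [3.5y] bond c/2=21/800: DF=(3868879/4000000 − 21/800·(0.989100+0.955500+0.906600+0.900800+0.855900+0.849000))/(1+21/800) = 8029/10000 ≈ 0.802900
step 8 [4y] swap r/2=2063/70535: DF=(1 − 2063/70535·(0.989100+0.955500+0.906600+0.900800+0.855900+0.849000+0.802900))/(1+2063/70535) = 7937/10000 ≈ 0.793700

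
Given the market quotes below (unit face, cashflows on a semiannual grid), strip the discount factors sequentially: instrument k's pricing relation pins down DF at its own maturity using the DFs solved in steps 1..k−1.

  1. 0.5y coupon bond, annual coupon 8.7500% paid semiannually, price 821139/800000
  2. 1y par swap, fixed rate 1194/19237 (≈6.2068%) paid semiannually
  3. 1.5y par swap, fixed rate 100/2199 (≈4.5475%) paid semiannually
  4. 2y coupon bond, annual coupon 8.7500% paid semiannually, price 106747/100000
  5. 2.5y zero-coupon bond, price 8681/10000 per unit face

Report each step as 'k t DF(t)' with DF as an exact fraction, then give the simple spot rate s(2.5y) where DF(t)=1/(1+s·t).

step 1 [0.5y] bond c/2=7/160: DF=(821139/800000 − 7/160·(0))/(1+7/160) = 4917/5000 ≈ 0.983400
step 2 [1y] swap r/2=597/19237: DF=(1 − 597/19237·(0.983400))/(1+597/19237) = 9403/10000 ≈ 0.940300
step 3 [1.5y] swap r/2=50/2199: DF=(1 − 50/2199·(0.983400+0.940300))/(1+50/2199) = 187/200 ≈ 0.935000
step 4 [2y] bond c/2=7/160: DF=(106747/100000 − 7/160·(0.983400+0.940300+0.935000))/(1+7/160) = 9029/10000 ≈ 0.902900
step 5 [2.5y] zero: DF = P = 8681/10000 ≈ 0.868100

1 1/2 4917/5000
2 1 9403/10000
3 3/2 187/200
4 2 9029/10000
5 5/2 8681/10000
s(2.5y) = (1/(8681/10000) − 1)/(5/2) = 2638/43405 ≈ 6.0776%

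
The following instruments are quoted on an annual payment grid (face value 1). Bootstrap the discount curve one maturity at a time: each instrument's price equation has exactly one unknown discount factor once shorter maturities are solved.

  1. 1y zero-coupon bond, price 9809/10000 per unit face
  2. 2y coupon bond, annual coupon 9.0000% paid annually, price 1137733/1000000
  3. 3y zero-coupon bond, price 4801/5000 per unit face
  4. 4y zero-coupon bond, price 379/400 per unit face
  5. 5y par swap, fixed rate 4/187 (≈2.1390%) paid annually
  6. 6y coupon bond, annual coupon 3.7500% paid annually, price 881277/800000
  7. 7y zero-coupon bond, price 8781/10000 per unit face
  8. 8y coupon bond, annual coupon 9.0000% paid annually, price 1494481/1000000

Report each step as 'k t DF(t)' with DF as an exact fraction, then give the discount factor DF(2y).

1 1 9809/10000
2 2 2407/2500
3 3 4801/5000
4 4 379/400
5 5 1123/1250
6 6 8901/10000
7 7 8781/10000
8 8 8329/10000
DF(2y) = 2407/2500 ≈ 0.962800

step 1 [1y] zero: DF = P = 9809/10000 ≈ 0.980900
step 2 [2y] bond c/1=9/100: DF=(1137733/1000000 − 9/100·(0.980900))/(1+9/100) = 2407/2500 ≈ 0.962800
step 3 [3y] zero: DF = P = 4801/5000 ≈ 0.960200
step 4 [4y] zero: DF = P = 379/400 ≈ 0.947500
step 5 [5y] swap r/1=4/187: DF=(1 − 4/187·(0.980900+0.962800+0.960200+0.947500))/(1+4/187) = 1123/1250 ≈ 0.898400
step 6 [6y] bond c/1=3/80: DF=(881277/800000 − 3/80·(0.980900+0.962800+0.960200+0.947500+0.898400))/(1+3/80) = 8901/10000 ≈ 0.890100
step 7 [7y] zero: DF = P = 8781/10000 ≈ 0.878100
step 8 [8y] bond c/1=9/100: DF=(1494481/1000000 − 9/100·(0.980900+0.962800+0.960200+0.947500+0.898400+0.890100+0.878100))/(1+9/100) = 8329/10000 ≈ 0.832900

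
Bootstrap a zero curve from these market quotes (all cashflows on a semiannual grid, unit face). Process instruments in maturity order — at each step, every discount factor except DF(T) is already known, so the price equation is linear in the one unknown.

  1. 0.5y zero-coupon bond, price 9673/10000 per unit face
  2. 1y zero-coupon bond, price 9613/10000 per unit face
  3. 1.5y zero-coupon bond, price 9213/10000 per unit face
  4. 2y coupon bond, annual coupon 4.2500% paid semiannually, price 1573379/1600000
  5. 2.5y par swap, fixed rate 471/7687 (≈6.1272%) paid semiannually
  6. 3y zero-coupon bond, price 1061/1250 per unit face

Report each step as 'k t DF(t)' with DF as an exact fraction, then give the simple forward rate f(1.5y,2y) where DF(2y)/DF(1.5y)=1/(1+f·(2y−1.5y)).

step 1 [0.5y] zero: DF = P = 9673/10000 ≈ 0.967300
step 2 [1y] zero: DF = P = 9613/10000 ≈ 0.961300
step 3 [1.5y] zero: DF = P = 9213/10000 ≈ 0.921300
step 4 [2y] bond c/2=17/800: DF=(1573379/1600000 − 17/800·(0.967300+0.961300+0.921300))/(1+17/800) = 2259/2500 ≈ 0.903600
step 5 [2.5y] swap r/2=471/15374: DF=(1 − 471/15374·(0.967300+0.961300+0.921300+0.903600))/(1+471/15374) = 8587/10000 ≈ 0.858700
step 6 [3y] zero: DF = P = 1061/1250 ≈ 0.848800

1 1/2 9673/10000
2 1 9613/10000
3 3/2 9213/10000
4 2 2259/2500
5 5/2 8587/10000
6 3 1061/1250
f(1.5y,2y) = ((9213/10000)/(2259/2500) − 1)/(1/2) = 59/1506 ≈ 3.9177%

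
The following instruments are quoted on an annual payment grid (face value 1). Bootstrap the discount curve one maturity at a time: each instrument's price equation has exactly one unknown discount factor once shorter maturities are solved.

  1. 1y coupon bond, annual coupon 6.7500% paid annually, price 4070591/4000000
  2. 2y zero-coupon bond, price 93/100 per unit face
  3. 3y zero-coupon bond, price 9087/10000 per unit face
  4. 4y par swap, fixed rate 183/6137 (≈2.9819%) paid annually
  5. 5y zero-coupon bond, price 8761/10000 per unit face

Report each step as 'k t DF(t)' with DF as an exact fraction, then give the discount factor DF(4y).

1 1 9533/10000
2 2 93/100
3 3 9087/10000
4 4 4451/5000
5 5 8761/10000
DF(4y) = 4451/5000 ≈ 0.890200

step 1 [1y] bond c/1=27/400: DF=(4070591/4000000 − 27/400·(0))/(1+27/400) = 9533/10000 ≈ 0.953300
step 2 [2y] zero: DF = P = 93/100 ≈ 0.930000
step 3 [3y] zero: DF = P = 9087/10000 ≈ 0.908700
step 4 [4y] swap r/1=183/6137: DF=(1 − 183/6137·(0.953300+0.930000+0.908700))/(1+183/6137) = 4451/5000 ≈ 0.890200
step 5 [5y] zero: DF = P = 8761/10000 ≈ 0.876100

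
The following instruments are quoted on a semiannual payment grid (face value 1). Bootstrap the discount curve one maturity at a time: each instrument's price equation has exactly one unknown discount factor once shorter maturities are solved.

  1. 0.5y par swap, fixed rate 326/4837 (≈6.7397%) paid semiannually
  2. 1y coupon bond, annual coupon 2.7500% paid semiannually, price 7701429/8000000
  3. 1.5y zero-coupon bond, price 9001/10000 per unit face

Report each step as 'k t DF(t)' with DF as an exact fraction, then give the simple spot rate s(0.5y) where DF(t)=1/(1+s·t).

step 1 [0.5y] swap r/2=163/4837: DF=(1 − 163/4837·(0))/(1+163/4837) = 4837/5000 ≈ 0.967400
step 2 [1y] bond c/2=11/800: DF=(7701429/8000000 − 11/800·(0.967400))/(1+11/800) = 1873/2000 ≈ 0.936500
step 3 [1.5y] zero: DF = P = 9001/10000 ≈ 0.900100

1 1/2 4837/5000
2 1 1873/2000
3 3/2 9001/10000
s(0.5y) = (1/(4837/5000) − 1)/(1/2) = 326/4837 ≈ 6.7397%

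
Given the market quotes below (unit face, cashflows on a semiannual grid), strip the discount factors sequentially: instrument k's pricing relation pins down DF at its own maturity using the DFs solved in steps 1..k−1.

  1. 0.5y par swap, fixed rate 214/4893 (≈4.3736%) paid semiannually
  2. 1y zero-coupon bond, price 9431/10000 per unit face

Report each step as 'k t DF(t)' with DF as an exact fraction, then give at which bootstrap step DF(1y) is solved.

1 1/2 4893/5000
2 1 9431/10000
DF(1y) is solved at step 2

step 1 [0.5y] swap r/2=107/4893: DF=(1 − 107/4893·(0))/(1+107/4893) = 4893/5000 ≈ 0.978600
step 2 [1y] zero: DF = P = 9431/10000 ≈ 0.943100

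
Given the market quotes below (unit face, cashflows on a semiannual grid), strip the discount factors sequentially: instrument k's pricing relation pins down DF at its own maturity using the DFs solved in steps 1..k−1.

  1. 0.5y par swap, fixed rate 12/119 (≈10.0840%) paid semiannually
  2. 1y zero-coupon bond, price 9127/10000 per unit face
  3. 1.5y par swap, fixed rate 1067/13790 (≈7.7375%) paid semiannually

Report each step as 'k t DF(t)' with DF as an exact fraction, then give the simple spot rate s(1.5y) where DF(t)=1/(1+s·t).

1 1/2 119/125
2 1 9127/10000
3 3/2 8933/10000
s(1.5y) = (1/(8933/10000) − 1)/(3/2) = 2134/26799 ≈ 7.9630%

step 1 [0.5y] swap r/2=6/119: DF=(1 − 6/119·(0))/(1+6/119) = 119/125 ≈ 0.952000
step 2 [1y] zero: DF = P = 9127/10000 ≈ 0.912700
step 3 [1.5y] swap r/2=1067/27580: DF=(1 − 1067/27580·(0.952000+0.912700))/(1+1067/27580) = 8933/10000 ≈ 0.893300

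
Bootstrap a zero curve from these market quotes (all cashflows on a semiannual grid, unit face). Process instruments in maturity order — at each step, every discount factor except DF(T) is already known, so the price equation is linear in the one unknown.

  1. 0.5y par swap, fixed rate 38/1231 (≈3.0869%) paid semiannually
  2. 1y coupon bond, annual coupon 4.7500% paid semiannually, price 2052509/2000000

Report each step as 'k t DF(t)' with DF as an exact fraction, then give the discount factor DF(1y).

1 1/2 1231/1250
2 1 2449/2500
DF(1y) = 2449/2500 ≈ 0.979600

step 1 [0.5y] swap r/2=19/1231: DF=(1 − 19/1231·(0))/(1+19/1231) = 1231/1250 ≈ 0.984800
step 2 [1y] bond c/2=19/800: DF=(2052509/2000000 − 19/800·(0.984800))/(1+19/800) = 2449/2500 ≈ 0.979600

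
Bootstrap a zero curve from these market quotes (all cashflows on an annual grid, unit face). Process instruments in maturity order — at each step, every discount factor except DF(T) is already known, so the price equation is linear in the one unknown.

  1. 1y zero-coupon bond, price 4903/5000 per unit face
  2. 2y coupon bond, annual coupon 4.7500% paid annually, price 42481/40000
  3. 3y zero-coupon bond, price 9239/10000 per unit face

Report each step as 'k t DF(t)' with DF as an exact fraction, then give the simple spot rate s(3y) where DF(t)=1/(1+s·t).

1 1 4903/5000
2 2 4847/5000
3 3 9239/10000
s(3y) = (1/(9239/10000) − 1)/(3) = 761/27717 ≈ 2.7456%

step 1 [1y] zero: DF = P = 4903/5000 ≈ 0.980600
step 2 [2y] bond c/1=19/400: DF=(42481/40000 − 19/400·(0.980600))/(1+19/400) = 4847/5000 ≈ 0.969400
step 3 [3y] zero: DF = P = 9239/10000 ≈ 0.923900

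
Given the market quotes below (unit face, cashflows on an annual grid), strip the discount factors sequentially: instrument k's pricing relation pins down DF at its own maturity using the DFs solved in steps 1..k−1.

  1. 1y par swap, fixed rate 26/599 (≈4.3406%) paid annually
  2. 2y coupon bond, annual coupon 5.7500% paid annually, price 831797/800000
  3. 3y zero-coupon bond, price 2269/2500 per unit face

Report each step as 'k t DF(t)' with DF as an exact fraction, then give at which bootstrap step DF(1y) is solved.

step 1 [1y] swap r/1=26/599: DF=(1 − 26/599·(0))/(1+26/599) = 599/625 ≈ 0.958400
step 2 [2y] bond c/1=23/400: DF=(831797/800000 − 23/400·(0.958400))/(1+23/400) = 9311/10000 ≈ 0.931100
step 3 [3y] zero: DF = P = 2269/2500 ≈ 0.907600

1 1 599/625
2 2 9311/10000
3 3 2269/2500
DF(1y) is solved at step 1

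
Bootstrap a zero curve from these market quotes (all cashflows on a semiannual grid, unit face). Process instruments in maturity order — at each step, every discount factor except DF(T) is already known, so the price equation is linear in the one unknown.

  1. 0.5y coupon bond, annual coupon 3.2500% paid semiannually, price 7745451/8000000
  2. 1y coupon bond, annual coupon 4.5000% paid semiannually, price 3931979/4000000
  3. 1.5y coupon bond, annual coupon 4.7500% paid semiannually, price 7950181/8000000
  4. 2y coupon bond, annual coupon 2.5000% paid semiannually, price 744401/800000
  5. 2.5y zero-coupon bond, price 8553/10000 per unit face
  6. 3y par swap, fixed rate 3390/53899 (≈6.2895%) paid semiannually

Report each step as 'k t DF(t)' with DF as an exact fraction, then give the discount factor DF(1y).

step 1 [0.5y] bond c/2=13/800: DF=(7745451/8000000 − 13/800·(0))/(1+13/800) = 9527/10000 ≈ 0.952700
step 2 [1y] bond c/2=9/400: DF=(3931979/4000000 − 9/400·(0.952700))/(1+9/400) = 2351/2500 ≈ 0.940400
step 3 [1.5y] bond c/2=19/800: DF=(7950181/8000000 − 19/800·(0.952700+0.940400))/(1+19/800) = 2317/2500 ≈ 0.926800
step 4 [2y] bond c/2=1/80: DF=(744401/800000 − 1/80·(0.952700+0.940400+0.926800))/(1+1/80) = 4421/5000 ≈ 0.884200
step 5 [2.5y] zero: DF = P = 8553/10000 ≈ 0.855300
step 6 [3y] swap r/2=1695/53899: DF=(1 − 1695/53899·(0.952700+0.940400+0.926800+0.884200+0.855300))/(1+1695/53899) = 1661/2000 ≈ 0.830500

1 1/2 9527/10000
2 1 2351/2500
3 3/2 2317/2500
4 2 4421/5000
5 5/2 8553/10000
6 3 1661/2000
DF(1y) = 2351/2500 ≈ 0.940400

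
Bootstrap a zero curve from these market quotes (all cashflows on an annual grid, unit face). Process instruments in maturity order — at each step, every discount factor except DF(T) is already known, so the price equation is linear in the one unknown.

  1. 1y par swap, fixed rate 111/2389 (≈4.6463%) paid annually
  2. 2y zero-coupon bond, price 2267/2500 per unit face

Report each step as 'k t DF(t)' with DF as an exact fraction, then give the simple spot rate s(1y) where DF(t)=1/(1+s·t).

step 1 [1y] swap r/1=111/2389: DF=(1 − 111/2389·(0))/(1+111/2389) = 2389/2500 ≈ 0.955600
step 2 [2y] zero: DF = P = 2267/2500 ≈ 0.906800

1 1 2389/2500
2 2 2267/2500
s(1y) = (1/(2389/2500) − 1)/(1) = 111/2389 ≈ 4.6463%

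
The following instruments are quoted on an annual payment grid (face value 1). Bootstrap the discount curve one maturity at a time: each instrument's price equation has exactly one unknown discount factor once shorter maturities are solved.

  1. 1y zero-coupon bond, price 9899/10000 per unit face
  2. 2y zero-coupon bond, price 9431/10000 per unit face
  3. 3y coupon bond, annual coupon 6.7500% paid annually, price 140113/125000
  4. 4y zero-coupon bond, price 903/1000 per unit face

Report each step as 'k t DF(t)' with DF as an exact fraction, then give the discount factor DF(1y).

step 1 [1y] zero: DF = P = 9899/10000 ≈ 0.989900
step 2 [2y] zero: DF = P = 9431/10000 ≈ 0.943100
step 3 [3y] bond c/1=27/400: DF=(140113/125000 − 27/400·(0.989900+0.943100))/(1+27/400) = 4639/5000 ≈ 0.927800
step 4 [4y] zero: DF = P = 903/1000 ≈ 0.903000

1 1 9899/10000
2 2 9431/10000
3 3 4639/5000
4 4 903/1000
DF(1y) = 9899/10000 ≈ 0.989900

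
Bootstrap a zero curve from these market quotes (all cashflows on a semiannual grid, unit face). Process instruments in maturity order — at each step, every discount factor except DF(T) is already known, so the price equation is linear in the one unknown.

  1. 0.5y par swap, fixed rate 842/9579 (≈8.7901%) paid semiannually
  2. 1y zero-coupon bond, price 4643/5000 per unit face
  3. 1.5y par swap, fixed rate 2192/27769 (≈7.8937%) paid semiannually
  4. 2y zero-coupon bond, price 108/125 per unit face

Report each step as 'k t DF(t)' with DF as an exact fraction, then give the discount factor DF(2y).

1 1/2 9579/10000
2 1 4643/5000
3 3/2 1113/1250
4 2 108/125
DF(2y) = 108/125 ≈ 0.864000

step 1 [0.5y] swap r/2=421/9579: DF=(1 − 421/9579·(0))/(1+421/9579) = 9579/10000 ≈ 0.957900
step 2 [1y] zero: DF = P = 4643/5000 ≈ 0.928600
step 3 [1.5y] swap r/2=1096/27769: DF=(1 − 1096/27769·(0.957900+0.928600))/(1+1096/27769) = 1113/1250 ≈ 0.890400
step 4 [2y] zero: DF = P = 108/125 ≈ 0.864000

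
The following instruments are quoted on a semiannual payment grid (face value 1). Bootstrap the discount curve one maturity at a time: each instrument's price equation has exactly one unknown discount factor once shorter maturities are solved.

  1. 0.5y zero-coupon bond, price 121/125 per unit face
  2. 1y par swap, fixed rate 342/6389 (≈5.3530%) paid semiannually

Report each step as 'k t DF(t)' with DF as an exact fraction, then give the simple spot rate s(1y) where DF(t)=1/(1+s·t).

step 1 [0.5y] zero: DF = P = 121/125 ≈ 0.968000
step 2 [1y] swap r/2=171/6389: DF=(1 − 171/6389·(0.968000))/(1+171/6389) = 9487/10000 ≈ 0.948700

1 1/2 121/125
2 1 9487/10000
s(1y) = (1/(9487/10000) − 1)/(1) = 513/9487 ≈ 5.4074%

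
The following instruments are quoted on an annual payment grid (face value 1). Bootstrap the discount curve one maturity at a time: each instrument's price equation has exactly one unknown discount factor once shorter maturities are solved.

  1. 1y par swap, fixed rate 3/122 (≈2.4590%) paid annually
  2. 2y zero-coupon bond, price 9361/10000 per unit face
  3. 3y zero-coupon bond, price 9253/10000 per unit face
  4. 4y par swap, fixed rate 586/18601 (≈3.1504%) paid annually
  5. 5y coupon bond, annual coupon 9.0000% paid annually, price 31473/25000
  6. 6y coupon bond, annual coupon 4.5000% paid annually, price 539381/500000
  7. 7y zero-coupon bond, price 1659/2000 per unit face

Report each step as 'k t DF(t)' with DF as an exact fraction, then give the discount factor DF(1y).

1 1 122/125
2 2 9361/10000
3 3 9253/10000
4 4 2207/2500
5 5 4239/5000
6 6 2089/2500
7 7 1659/2000
DF(1y) = 122/125 ≈ 0.976000

step 1 [1y] swap r/1=3/122: DF=(1 − 3/122·(0))/(1+3/122) = 122/125 ≈ 0.976000
step 2 [2y] zero: DF = P = 9361/10000 ≈ 0.936100
step 3 [3y] zero: DF = P = 9253/10000 ≈ 0.925300
step 4 [4y] swap r/1=586/18601: DF=(1 − 586/18601·(0.976000+0.936100+0.925300))/(1+586/18601) = 2207/2500 ≈ 0.882800
step 5 [5y] bond c/1=9/100: DF=(31473/25000 − 9/100·(0.976000+0.936100+0.925300+0.882800))/(1+9/100) = 4239/5000 ≈ 0.847800
step 6 [6y] bond c/1=9/200: DF=(539381/500000 − 9/200·(0.976000+0.936100+0.925300+0.882800+0.847800))/(1+9/200) = 2089/2500 ≈ 0.835600
step 7 [7y] zero: DF = P = 1659/2000 ≈ 0.829500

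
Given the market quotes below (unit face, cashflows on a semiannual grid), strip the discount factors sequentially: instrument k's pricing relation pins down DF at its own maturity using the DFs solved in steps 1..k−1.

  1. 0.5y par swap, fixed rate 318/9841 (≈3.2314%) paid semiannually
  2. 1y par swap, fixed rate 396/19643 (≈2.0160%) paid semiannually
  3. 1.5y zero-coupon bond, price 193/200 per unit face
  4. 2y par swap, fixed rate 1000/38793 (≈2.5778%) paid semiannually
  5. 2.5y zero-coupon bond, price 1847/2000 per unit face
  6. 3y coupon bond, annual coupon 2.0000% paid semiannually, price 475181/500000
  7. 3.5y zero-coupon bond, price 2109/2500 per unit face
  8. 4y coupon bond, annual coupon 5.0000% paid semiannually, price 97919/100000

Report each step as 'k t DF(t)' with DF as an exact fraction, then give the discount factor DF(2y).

step 1 [0.5y] swap r/2=159/9841: DF=(1 − 159/9841·(0))/(1+159/9841) = 9841/10000 ≈ 0.984100
step 2 [1y] swap r/2=198/19643: DF=(1 − 198/19643·(0.984100))/(1+198/19643) = 4901/5000 ≈ 0.980200
step 3 [1.5y] zero: DF = P = 193/200 ≈ 0.965000
step 4 [2y] swap r/2=500/38793: DF=(1 − 500/38793·(0.984100+0.980200+0.965000))/(1+500/38793) = 19/20 ≈ 0.950000
step 5 [2.5y] zero: DF = P = 1847/2000 ≈ 0.923500
step 6 [3y] bond c/2=1/100: DF=(475181/500000 − 1/100·(0.984100+0.980200+0.965000+0.950000+0.923500))/(1+1/100) = 4467/5000 ≈ 0.893400
step 7 [3.5y] zero: DF = P = 2109/2500 ≈ 0.843600
step 8 [4y] bond c/2=1/40: DF=(97919/100000 − 1/40·(0.984100+0.980200+0.965000+0.950000+0.923500+0.893400+0.843600))/(1+1/40) = 3979/5000 ≈ 0.795800

1 1/2 9841/10000
2 1 4901/5000
3 3/2 193/200
4 2 19/20
5 5/2 1847/2000
6 3 4467/5000
7 7/2 2109/2500
8 4 3979/5000
DF(2y) = 19/20 ≈ 0.950000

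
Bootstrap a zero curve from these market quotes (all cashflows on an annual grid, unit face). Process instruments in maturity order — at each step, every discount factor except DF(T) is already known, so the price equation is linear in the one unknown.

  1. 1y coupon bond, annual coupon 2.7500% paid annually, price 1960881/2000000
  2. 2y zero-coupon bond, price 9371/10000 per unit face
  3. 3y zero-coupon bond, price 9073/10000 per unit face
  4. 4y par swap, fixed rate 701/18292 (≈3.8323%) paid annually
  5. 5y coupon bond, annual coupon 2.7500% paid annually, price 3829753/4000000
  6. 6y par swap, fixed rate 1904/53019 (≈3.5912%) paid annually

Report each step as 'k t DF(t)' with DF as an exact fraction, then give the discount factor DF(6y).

1 1 4771/5000
2 2 9371/10000
3 3 9073/10000
4 4 4299/5000
5 5 8339/10000
6 6 506/625
DF(6y) = 506/625 ≈ 0.809600

step 1 [1y] bond c/1=11/400: DF=(1960881/2000000 − 11/400·(0))/(1+11/400) = 4771/5000 ≈ 0.954200
step 2 [2y] zero: DF = P = 9371/10000 ≈ 0.937100
step 3 [3y] zero: DF = P = 9073/10000 ≈ 0.907300
step 4 [4y] swap r/1=701/18292: DF=(1 − 701/18292·(0.954200+0.937100+0.907300))/(1+701/18292) = 4299/5000 ≈ 0.859800
step 5 [5y] bond c/1=11/400: DF=(3829753/4000000 − 11/400·(0.954200+0.937100+0.907300+0.859800))/(1+11/400) = 8339/10000 ≈ 0.833900
step 6 [6y] swap r/1=1904/53019: DF=(1 − 1904/53019·(0.954200+0.937100+0.907300+0.859800+0.833900))/(1+1904/53019) = 506/625 ≈ 0.809600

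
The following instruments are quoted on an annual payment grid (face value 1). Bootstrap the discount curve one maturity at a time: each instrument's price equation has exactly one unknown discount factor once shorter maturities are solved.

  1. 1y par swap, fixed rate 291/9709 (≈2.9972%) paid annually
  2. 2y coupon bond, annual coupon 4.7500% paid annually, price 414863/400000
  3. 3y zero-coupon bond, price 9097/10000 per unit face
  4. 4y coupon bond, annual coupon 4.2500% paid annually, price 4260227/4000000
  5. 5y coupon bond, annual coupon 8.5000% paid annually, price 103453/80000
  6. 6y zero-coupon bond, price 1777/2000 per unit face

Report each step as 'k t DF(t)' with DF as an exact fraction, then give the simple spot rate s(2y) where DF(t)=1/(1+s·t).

step 1 [1y] swap r/1=291/9709: DF=(1 − 291/9709·(0))/(1+291/9709) = 9709/10000 ≈ 0.970900
step 2 [2y] bond c/1=19/400: DF=(414863/400000 − 19/400·(0.970900))/(1+19/400) = 9461/10000 ≈ 0.946100
step 3 [3y] zero: DF = P = 9097/10000 ≈ 0.909700
step 4 [4y] bond c/1=17/400: DF=(4260227/4000000 − 17/400·(0.970900+0.946100+0.909700))/(1+17/400) = 1133/1250 ≈ 0.906400
step 5 [5y] bond c/1=17/200: DF=(103453/80000 − 17/200·(0.970900+0.946100+0.909700+0.906400))/(1+17/200) = 4497/5000 ≈ 0.899400
step 6 [6y] zero: DF = P = 1777/2000 ≈ 0.888500

1 1 9709/10000
2 2 9461/10000
3 3 9097/10000
4 4 1133/1250
5 5 4497/5000
6 6 1777/2000
s(2y) = (1/(9461/10000) − 1)/(2) = 539/18922 ≈ 2.8485%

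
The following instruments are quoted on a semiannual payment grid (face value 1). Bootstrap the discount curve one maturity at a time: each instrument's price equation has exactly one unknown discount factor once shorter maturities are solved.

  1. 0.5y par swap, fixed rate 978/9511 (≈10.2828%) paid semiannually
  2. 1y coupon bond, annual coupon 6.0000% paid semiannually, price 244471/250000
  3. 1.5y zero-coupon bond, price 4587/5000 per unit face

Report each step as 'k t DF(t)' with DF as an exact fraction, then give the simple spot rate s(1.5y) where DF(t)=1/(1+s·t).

1 1/2 9511/10000
2 1 9217/10000
3 3/2 4587/5000
s(1.5y) = (1/(4587/5000) − 1)/(3/2) = 826/13761 ≈ 6.0025%

step 1 [0.5y] swap r/2=489/9511: DF=(1 − 489/9511·(0))/(1+489/9511) = 9511/10000 ≈ 0.951100
step 2 [1y] bond c/2=3/100: DF=(244471/250000 − 3/100·(0.951100))/(1+3/100) = 9217/10000 ≈ 0.921700
step 3 [1.5y] zero: DF = P = 4587/5000 ≈ 0.917400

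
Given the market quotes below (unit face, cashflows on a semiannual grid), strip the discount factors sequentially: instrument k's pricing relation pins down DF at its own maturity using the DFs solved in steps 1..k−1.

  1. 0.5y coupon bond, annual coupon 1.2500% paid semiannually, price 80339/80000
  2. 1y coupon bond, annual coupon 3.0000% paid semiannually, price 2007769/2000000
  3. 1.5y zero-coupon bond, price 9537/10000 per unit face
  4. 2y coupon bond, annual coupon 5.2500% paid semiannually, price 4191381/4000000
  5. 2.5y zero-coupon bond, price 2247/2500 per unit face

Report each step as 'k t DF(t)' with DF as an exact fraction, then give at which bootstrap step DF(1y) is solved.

step 1 [0.5y] bond c/2=1/160: DF=(80339/80000 − 1/160·(0))/(1+1/160) = 499/500 ≈ 0.998000
step 2 [1y] bond c/2=3/200: DF=(2007769/2000000 − 3/200·(0.998000))/(1+3/200) = 9743/10000 ≈ 0.974300
step 3 [1.5y] zero: DF = P = 9537/10000 ≈ 0.953700
step 4 [2y] bond c/2=21/800: DF=(4191381/4000000 − 21/800·(0.998000+0.974300+0.953700))/(1+21/800) = 4731/5000 ≈ 0.946200
step 5 [2.5y] zero: DF = P = 2247/2500 ≈ 0.898800

1 1/2 499/500
2 1 9743/10000
3 3/2 9537/10000
4 2 4731/5000
5 5/2 2247/2500
DF(1y) is solved at step 2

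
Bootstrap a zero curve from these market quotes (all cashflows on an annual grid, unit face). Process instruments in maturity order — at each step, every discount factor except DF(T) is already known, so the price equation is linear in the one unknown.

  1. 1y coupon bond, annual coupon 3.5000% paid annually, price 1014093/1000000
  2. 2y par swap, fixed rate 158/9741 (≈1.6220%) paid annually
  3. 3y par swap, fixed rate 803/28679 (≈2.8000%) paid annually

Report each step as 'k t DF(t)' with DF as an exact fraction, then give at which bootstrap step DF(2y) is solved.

step 1 [1y] bond c/1=7/200: DF=(1014093/1000000 − 7/200·(0))/(1+7/200) = 4899/5000 ≈ 0.979800
step 2 [2y] swap r/1=158/9741: DF=(1 − 158/9741·(0.979800))/(1+158/9741) = 2421/2500 ≈ 0.968400
step 3 [3y] swap r/1=803/28679: DF=(1 − 803/28679·(0.979800+0.968400))/(1+803/28679) = 9197/10000 ≈ 0.919700

1 1 4899/5000
2 2 2421/2500
3 3 9197/10000
DF(2y) is solved at step 2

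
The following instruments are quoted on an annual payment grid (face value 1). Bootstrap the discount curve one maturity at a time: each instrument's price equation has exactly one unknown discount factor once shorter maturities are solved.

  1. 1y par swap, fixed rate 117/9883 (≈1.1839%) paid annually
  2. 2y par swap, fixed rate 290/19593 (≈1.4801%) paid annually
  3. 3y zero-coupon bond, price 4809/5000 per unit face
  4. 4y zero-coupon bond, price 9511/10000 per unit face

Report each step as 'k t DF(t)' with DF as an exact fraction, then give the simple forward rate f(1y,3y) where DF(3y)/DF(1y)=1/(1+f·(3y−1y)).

step 1 [1y] swap r/1=117/9883: DF=(1 − 117/9883·(0))/(1+117/9883) = 9883/10000 ≈ 0.988300
step 2 [2y] swap r/1=290/19593: DF=(1 − 290/19593·(0.988300))/(1+290/19593) = 971/1000 ≈ 0.971000
step 3 [3y] zero: DF = P = 4809/5000 ≈ 0.961800
step 4 [4y] zero: DF = P = 9511/10000 ≈ 0.951100

1 1 9883/10000
2 2 971/1000
3 3 4809/5000
4 4 9511/10000
f(1y,3y) = ((9883/10000)/(4809/5000) − 1)/(2) = 265/19236 ≈ 1.3776%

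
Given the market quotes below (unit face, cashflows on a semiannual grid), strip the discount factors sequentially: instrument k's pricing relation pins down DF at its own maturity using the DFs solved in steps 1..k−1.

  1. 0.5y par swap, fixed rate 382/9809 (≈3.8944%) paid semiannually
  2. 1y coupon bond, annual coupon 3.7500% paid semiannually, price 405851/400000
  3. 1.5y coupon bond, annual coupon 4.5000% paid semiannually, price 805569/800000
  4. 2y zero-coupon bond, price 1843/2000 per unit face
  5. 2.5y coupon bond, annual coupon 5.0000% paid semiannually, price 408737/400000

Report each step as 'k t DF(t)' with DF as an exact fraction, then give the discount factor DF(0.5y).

step 1 [0.5y] swap r/2=191/9809: DF=(1 − 191/9809·(0))/(1+191/9809) = 9809/10000 ≈ 0.980900
step 2 [1y] bond c/2=3/160: DF=(405851/400000 − 3/160·(0.980900))/(1+3/160) = 9779/10000 ≈ 0.977900
step 3 [1.5y] bond c/2=9/400: DF=(805569/800000 − 9/400·(0.980900+0.977900))/(1+9/400) = 9417/10000 ≈ 0.941700
step 4 [2y] zero: DF = P = 1843/2000 ≈ 0.921500
step 5 [2.5y] bond c/2=1/40: DF=(408737/400000 − 1/40·(0.980900+0.977900+0.941700+0.921500))/(1+1/40) = 9037/10000 ≈ 0.903700

1 1/2 9809/10000
2 1 9779/10000
3 3/2 9417/10000
4 2 1843/2000
5 5/2 9037/10000
DF(0.5y) = 9809/10000 ≈ 0.980900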